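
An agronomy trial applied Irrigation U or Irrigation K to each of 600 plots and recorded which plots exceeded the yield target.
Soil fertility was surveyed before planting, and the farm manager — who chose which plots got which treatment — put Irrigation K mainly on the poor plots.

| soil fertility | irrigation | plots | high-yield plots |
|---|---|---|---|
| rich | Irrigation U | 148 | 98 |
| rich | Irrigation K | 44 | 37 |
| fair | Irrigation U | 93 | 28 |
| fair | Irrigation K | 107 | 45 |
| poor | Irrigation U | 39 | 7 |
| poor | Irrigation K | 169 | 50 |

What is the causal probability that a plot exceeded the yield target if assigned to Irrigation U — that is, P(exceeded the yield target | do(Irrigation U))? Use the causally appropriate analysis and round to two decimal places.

The stratified and pooled comparisons disagree (Irrigation K wins within each soil fertility; Irrigation U wins overall), so the answer turns on the causal role of soil fertility.
The imbalance in soil fertility arose from how plots were allocated, not from anything the irrigation did; and soil fertility independently affects the outcome. The pooled gap is confounded — condition on soil fertility.
Standardising Irrigation U to the population soil fertility mix: 0.320·98/148 + 0.333·28/93 + 0.347·7/39 = 0.374.

0.37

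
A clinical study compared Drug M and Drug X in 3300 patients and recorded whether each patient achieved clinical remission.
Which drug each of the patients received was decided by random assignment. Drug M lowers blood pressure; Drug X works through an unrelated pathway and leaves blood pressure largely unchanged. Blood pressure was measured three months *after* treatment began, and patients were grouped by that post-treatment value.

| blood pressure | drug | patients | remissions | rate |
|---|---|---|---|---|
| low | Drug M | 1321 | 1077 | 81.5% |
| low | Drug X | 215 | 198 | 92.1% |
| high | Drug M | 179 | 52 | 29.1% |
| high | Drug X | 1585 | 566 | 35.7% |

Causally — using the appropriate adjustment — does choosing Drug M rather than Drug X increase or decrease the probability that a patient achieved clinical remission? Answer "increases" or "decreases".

The blood pressure-specific comparison favours Drug X throughout, but the pooled figures favour Drug M. The question is whether to condition on blood pressure.
Because the drug influences blood pressure, blood pressure is a post-treatment mediator, not a confounder. Stratifying on it would bias the estimate; the causal effect is the crude pooled difference.
Pooled: Drug M 75.3% vs Drug X 42.4%; Drug M is higher overall.

increases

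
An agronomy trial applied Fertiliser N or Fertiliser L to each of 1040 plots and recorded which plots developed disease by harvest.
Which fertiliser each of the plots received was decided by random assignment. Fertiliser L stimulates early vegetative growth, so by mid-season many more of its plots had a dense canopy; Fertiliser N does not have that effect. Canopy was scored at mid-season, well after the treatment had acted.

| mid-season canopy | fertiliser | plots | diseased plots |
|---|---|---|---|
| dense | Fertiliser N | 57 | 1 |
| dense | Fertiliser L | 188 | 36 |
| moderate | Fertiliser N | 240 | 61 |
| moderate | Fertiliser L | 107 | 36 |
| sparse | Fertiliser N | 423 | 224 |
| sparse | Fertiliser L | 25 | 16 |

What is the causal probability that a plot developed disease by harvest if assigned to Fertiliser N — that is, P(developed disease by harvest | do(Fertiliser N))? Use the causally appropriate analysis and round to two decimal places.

Mid-season canopy here is a post-treatment variable shaped by the fertiliser; conditioning on it would introduce bias rather than remove it. The overall comparison is the causal one.
So P(outcome | do(Fertiliser N)) is just the pooled rate for Fertiliser N: 286/720 = 0.397.

0.40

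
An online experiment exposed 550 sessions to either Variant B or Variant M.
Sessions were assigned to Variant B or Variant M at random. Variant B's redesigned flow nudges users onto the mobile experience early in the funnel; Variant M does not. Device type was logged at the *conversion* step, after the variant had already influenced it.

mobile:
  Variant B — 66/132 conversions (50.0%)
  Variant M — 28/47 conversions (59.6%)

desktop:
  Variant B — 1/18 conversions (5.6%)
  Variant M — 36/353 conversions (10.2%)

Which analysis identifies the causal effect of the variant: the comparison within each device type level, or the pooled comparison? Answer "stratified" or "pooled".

pooled

The distribution of device type is itself part of what the variant does — it is an intermediate outcome. Holding it fixed would remove that part of the effect; the total effect is the pooled difference.
Pooled: Variant B 44.7% vs Variant M 16.0%; Variant B is higher overall.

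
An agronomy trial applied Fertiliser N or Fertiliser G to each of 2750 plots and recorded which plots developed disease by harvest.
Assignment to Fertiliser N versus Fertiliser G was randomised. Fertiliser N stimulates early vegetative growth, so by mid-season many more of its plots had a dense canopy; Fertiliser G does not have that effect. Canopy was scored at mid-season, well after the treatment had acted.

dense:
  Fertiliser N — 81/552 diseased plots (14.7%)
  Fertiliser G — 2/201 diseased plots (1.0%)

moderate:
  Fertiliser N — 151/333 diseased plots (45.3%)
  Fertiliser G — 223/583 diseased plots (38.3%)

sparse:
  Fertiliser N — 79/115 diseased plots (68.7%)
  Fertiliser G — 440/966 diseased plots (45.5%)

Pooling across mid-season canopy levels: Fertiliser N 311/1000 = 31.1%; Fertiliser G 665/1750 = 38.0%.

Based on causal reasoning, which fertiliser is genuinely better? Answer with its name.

Because the fertiliser influences mid-season canopy, mid-season canopy is a post-treatment mediator, not a confounder. Stratifying on it would bias the estimate; the causal effect is the crude pooled difference.
Pooled: Fertiliser N 31.1% vs Fertiliser G 38.0%; Fertiliser N is lower overall.

Fertiliser N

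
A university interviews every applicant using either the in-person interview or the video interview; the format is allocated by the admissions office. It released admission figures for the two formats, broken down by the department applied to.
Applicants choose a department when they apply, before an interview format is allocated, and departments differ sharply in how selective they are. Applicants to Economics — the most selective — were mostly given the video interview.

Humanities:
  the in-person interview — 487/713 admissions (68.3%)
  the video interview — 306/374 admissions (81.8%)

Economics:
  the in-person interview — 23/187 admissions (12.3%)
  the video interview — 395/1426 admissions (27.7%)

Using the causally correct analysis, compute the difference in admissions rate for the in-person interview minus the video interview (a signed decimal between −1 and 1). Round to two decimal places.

The stratified and pooled comparisons disagree (the video interview wins within each department; the in-person interview wins overall), so the answer turns on the causal role of department.
The imbalance in department arose from how applicants were allocated, not from anything the interview format did; and department independently affects the outcome. The pooled gap is confounded — condition on department.
Adjusting over the population distribution of department: 0.403·(0.683−0.818) + 0.597·(0.123−0.277) = -0.146.

-0.15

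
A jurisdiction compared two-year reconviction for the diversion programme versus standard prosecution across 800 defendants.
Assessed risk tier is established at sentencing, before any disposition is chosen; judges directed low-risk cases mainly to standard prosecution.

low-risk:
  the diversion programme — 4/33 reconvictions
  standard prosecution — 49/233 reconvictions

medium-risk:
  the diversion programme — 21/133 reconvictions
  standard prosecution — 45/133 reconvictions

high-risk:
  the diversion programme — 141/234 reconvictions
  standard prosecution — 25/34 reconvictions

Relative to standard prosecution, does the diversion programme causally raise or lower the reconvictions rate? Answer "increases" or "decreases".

Nothing the disposition does changes assessed risk tier; the imbalance is an allocation artefact. With assessed risk tier also predicting the outcome, the pooled figure is confounded, and the within-stratum comparison is the causal one.
Within each level — low-risk: 12.1% vs 21.0%; medium-risk: 15.8% vs 33.8%; high-risk: 60.3% vs 73.5% — the diversion programme is lower every time.

decreases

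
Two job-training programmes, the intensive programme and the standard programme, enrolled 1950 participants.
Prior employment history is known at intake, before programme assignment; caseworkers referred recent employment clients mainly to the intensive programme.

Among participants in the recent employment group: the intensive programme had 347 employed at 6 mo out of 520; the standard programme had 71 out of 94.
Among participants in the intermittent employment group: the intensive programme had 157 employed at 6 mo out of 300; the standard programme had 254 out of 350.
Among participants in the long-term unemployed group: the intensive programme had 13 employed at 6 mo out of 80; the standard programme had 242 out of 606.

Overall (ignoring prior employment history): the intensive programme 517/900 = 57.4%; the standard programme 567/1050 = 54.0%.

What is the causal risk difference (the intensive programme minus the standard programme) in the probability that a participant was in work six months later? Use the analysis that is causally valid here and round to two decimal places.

The imbalance in prior employment history arose from how participants were allocated, not from anything the programme did; and prior employment history independently affects the outcome. The pooled gap is confounded — condition on prior employment history.
Adjusting over the population distribution of prior employment history: 0.315·(0.667−0.755) + 0.333·(0.523−0.726) + 0.352·(0.163−0.399) = -0.178.

-0.18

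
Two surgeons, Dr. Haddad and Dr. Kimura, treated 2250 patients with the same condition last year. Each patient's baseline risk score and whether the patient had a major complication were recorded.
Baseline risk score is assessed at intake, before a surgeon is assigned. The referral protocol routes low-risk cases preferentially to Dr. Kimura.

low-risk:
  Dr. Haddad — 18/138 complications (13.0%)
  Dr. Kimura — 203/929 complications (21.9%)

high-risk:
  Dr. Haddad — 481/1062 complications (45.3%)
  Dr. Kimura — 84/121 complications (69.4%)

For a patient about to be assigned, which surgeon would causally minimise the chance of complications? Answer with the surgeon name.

The stratified and pooled comparisons disagree (Dr. Haddad wins within each baseline risk score; Dr. Kimura wins overall), so the answer turns on the causal role of baseline risk score.
Nothing the surgeon does changes baseline risk score; the imbalance is an allocation artefact. With baseline risk score also predicting the outcome, the pooled figure is confounded, and the within-stratum comparison is the causal one.
Within each level — low-risk: 13.0% vs 21.9%; high-risk: 45.3% vs 69.4% — Dr. Haddad is lower every time.

Dr. Haddad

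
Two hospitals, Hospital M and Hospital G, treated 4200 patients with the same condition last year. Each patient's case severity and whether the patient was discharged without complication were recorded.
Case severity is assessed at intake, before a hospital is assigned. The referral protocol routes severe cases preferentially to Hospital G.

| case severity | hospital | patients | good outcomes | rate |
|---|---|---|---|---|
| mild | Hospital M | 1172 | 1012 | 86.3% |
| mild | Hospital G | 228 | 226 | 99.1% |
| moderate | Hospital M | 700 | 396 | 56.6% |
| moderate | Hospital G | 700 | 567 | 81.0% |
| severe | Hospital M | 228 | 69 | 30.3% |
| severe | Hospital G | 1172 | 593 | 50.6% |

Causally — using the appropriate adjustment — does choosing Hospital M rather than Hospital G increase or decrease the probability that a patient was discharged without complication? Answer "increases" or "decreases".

Since case severity is a pre-existing factor (not a product of the hospital) and it affects the outcome on its own, it is a confounder. The stratified rates, not the pooled rate, identify the causal effect.
Within each level — mild: 86.3% vs 99.1%; moderate: 56.6% vs 81.0%; severe: 30.3% vs 50.6% — Hospital G is higher every time.

decreases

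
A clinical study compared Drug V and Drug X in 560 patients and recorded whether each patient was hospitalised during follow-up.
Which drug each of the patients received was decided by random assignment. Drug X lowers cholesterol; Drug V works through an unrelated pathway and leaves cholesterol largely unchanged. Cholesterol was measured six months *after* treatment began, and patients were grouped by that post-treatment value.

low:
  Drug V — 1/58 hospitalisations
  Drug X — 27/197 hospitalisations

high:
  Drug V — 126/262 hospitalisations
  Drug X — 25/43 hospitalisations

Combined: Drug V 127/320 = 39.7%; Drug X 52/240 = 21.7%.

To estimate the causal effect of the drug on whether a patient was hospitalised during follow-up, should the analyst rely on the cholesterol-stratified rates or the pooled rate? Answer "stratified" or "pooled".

pooled

Stratifying would compare drugs among patients the drugs themselves sorted into cholesterol groups — a form of selection on an intermediate. The unconditioned pooled rates give the total causal effect.
Pooled: Drug V 39.7% vs Drug X 21.7%; Drug X is lower overall.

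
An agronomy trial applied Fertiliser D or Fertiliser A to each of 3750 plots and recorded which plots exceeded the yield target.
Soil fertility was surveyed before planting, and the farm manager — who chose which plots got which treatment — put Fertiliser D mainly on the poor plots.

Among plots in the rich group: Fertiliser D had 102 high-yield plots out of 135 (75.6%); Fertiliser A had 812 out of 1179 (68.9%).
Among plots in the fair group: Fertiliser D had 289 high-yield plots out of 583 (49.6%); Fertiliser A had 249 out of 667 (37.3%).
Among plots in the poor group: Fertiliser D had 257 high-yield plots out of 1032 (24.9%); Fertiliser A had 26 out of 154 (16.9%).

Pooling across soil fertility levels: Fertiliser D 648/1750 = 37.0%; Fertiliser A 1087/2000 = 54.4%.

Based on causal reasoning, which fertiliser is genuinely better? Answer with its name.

Fertiliser D

Fertiliser D is higher inside every soil fertility stratum but Fertiliser A is higher in aggregate. Whether to stratify depends on how soil fertility relates to the fertiliser.
Soil fertility differs across fertilisers for reasons unrelated to any effect of the fertiliser itself, and it separately predicts the outcome — a classic confounder. We must compare within soil fertility levels.
Within each level — rich: 75.6% vs 68.9%; fair: 49.6% vs 37.3%; poor: 24.9% vs 16.9% — Fertiliser D is higher every time.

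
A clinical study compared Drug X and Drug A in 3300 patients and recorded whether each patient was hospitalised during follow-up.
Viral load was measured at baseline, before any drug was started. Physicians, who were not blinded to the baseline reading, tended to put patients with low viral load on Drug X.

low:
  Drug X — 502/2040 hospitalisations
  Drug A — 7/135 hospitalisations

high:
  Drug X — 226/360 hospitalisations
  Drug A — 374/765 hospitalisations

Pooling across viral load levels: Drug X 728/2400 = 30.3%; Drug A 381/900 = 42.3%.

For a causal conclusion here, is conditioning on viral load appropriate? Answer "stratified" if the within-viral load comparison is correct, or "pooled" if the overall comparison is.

stratified

Viral load is set before the drug has any effect — it is not caused by the drug — and it independently drives the outcome. That makes it a confounder, so the causal comparison is within viral load levels.
Within each level — low: 24.6% vs 5.2%; high: 62.8% vs 48.9% — Drug A is lower every time.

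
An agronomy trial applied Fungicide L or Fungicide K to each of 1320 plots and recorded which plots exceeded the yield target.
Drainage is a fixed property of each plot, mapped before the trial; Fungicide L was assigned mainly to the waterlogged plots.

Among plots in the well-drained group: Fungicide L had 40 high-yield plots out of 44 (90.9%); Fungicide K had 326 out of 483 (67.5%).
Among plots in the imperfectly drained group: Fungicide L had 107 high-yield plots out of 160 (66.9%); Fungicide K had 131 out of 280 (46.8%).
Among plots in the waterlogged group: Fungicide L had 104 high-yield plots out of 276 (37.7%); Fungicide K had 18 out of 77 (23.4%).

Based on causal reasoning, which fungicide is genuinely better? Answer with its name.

Field drainage satisfies the back-door criterion: it is not a descendant of the fungicide, and it blocks the spurious path from fungicide to outcome. Adjusting for it (i.e., using the within-field drainage rates) gives the causal effect.
Within each level — well-drained: 90.9% vs 67.5%; imperfectly drained: 66.9% vs 46.8%; waterlogged: 37.7% vs 23.4% — Fungicide L is higher every time.

Fungicide L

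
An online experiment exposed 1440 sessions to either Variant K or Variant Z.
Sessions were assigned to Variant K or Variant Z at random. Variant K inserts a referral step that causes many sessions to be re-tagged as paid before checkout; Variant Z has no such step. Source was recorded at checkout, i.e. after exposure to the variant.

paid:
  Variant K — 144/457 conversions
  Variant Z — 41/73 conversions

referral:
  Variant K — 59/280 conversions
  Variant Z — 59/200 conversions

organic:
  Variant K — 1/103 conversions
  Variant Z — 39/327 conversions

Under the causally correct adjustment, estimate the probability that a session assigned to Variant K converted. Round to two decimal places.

The stratified and pooled comparisons disagree (Variant Z wins within each traffic source; Variant K wins overall), so the answer turns on the causal role of traffic source.
Stratifying would compare variants among sessions the variants themselves sorted into traffic source groups — a form of selection on an intermediate. The unconditioned pooled rates give the total causal effect.
So P(outcome | do(Variant K)) is just the pooled rate for Variant K: 204/840 = 0.243.

0.24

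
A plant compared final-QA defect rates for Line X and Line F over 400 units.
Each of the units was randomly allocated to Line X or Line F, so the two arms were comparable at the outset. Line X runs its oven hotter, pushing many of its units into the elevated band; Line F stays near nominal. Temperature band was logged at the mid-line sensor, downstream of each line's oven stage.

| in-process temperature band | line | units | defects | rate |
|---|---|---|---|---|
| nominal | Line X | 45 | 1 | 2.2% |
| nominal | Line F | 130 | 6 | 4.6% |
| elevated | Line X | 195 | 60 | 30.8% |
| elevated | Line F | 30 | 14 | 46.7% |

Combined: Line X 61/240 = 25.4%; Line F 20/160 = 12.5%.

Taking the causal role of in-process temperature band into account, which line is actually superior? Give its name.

The stratified and pooled comparisons disagree (Line X wins within each in-process temperature band; Line F wins overall), so the answer turns on the causal role of in-process temperature band.
In-process temperature band lies on the pathway line → in-process temperature band → outcome, so adjusting for it blocks the indirect effect. For the total causal effect of line, use the unadjusted pooled rates.
Pooled: Line X 25.4% vs Line F 12.5%; Line F is lower overall.

Line F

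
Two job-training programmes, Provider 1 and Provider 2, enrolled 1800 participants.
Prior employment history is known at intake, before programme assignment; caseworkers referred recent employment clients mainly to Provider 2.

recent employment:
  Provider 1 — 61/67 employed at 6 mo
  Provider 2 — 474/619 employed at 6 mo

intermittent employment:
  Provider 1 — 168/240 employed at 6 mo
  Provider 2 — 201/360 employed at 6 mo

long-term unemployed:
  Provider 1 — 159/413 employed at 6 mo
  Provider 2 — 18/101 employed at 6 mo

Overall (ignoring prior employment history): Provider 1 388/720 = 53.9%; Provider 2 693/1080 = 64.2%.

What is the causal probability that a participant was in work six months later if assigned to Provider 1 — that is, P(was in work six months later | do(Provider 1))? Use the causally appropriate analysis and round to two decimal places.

Since prior employment history is a pre-existing factor (not a product of the programme) and it affects the outcome on its own, it is a confounder. The stratified rates, not the pooled rate, identify the causal effect.
Standardising Provider 1 to the population prior employment history mix: 0.381·61/67 + 0.333·168/240 + 0.286·159/413 = 0.690.

0.69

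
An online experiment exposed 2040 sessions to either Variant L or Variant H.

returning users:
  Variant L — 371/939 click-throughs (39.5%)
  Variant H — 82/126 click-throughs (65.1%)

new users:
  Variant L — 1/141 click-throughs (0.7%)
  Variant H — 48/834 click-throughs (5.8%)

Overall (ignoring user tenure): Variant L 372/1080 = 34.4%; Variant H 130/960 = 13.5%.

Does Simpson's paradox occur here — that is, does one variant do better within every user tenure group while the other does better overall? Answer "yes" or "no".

yes

Within each user tenure level (returning users 39.5% vs 65.1%; new users 0.7% vs 5.8%), Variant H has the higher rate every time. Pooled: 34.4% vs 13.5% — Variant L has the higher rate overall. The two comparisons disagree.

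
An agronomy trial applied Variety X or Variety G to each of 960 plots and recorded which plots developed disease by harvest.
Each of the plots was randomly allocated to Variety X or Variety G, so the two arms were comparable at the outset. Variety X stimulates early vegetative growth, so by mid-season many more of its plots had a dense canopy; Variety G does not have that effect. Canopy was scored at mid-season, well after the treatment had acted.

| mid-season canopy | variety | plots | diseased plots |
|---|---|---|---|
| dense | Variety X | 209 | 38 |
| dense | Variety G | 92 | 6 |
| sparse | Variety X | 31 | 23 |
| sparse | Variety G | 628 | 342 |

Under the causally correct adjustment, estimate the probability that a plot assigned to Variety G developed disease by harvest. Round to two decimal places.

0.48

Mid-season canopy is downstream of the variety. One should not condition on a consequence of treatment, so the overall rates are the right comparison.
So P(outcome | do(Variety G)) is just the pooled rate for Variety G: 348/720 = 0.483.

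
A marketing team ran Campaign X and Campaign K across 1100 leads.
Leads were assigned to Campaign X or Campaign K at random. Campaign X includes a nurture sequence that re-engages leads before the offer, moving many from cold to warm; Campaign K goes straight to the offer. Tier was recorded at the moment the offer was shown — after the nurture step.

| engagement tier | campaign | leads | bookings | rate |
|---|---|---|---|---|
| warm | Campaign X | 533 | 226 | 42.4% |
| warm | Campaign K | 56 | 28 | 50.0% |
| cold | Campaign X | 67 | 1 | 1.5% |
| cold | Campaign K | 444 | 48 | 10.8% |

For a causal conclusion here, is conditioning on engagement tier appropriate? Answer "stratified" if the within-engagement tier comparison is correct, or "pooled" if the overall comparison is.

Because the campaign influences engagement tier, engagement tier is a post-treatment mediator, not a confounder. Stratifying on it would bias the estimate; the causal effect is the crude pooled difference.
Pooled: Campaign X 37.8% vs Campaign K 15.2%; Campaign X is higher overall.

pooled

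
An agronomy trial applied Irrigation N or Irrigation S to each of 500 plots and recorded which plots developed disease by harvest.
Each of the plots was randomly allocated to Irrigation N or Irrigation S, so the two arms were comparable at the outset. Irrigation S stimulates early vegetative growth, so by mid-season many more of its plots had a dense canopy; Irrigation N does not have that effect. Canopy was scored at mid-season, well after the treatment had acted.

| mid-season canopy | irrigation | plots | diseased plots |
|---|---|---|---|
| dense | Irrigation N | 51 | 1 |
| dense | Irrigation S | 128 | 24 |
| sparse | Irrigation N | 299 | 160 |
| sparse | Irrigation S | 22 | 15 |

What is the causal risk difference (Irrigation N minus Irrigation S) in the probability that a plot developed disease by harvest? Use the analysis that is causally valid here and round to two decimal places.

The stratified and pooled comparisons disagree (Irrigation N wins within each mid-season canopy; Irrigation S wins overall), so the answer turns on the causal role of mid-season canopy.
Because the irrigation influences mid-season canopy, mid-season canopy is a post-treatment mediator, not a confounder. Stratifying on it would bias the estimate; the causal effect is the crude pooled difference.
The causal difference is the pooled difference: 0.460 − 0.260 = +0.200.

+0.20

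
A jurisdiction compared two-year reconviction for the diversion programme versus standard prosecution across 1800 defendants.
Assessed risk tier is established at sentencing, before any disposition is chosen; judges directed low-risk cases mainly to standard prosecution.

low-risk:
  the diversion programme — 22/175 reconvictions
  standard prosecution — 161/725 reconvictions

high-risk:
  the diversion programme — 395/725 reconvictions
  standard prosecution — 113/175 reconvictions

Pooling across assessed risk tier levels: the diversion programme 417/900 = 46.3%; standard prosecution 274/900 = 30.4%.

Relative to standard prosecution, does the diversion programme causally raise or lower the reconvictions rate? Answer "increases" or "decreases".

Nothing the disposition does changes assessed risk tier; the imbalance is an allocation artefact. With assessed risk tier also predicting the outcome, the pooled figure is confounded, and the within-stratum comparison is the causal one.
Within each level — low-risk: 12.6% vs 22.2%; high-risk: 54.5% vs 64.6% — the diversion programme is lower every time.

decreases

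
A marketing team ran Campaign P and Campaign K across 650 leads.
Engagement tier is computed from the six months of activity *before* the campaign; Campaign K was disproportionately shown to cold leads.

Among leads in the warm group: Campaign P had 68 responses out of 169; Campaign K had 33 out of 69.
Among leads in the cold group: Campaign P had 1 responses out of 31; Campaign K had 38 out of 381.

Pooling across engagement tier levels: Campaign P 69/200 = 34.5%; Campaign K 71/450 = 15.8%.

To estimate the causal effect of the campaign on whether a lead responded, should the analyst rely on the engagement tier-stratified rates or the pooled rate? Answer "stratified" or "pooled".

stratified

Since engagement tier is a pre-existing factor (not a product of the campaign) and it affects the outcome on its own, it is a confounder. The stratified rates, not the pooled rate, identify the causal effect.
Within each level — warm: 40.2% vs 47.8%; cold: 3.2% vs 10.0% — Campaign K is higher every time.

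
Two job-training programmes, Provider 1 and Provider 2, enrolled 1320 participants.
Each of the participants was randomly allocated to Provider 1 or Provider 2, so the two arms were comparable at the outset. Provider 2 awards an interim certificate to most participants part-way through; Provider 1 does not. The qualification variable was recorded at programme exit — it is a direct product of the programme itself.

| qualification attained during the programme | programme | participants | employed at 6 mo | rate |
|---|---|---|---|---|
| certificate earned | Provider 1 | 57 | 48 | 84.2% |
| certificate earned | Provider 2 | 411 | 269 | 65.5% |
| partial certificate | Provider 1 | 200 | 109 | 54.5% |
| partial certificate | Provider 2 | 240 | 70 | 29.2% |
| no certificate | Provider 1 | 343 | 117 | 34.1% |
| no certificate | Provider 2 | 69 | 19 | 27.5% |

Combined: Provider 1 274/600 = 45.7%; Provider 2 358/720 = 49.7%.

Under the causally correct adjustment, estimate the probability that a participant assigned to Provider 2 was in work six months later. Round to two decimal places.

The distribution of qualification attained during the programme is itself part of what the programme does — it is an intermediate outcome. Holding it fixed would remove that part of the effect; the total effect is the pooled difference.
So P(outcome | do(Provider 2)) is just the pooled rate for Provider 2: 358/720 = 0.497.

0.50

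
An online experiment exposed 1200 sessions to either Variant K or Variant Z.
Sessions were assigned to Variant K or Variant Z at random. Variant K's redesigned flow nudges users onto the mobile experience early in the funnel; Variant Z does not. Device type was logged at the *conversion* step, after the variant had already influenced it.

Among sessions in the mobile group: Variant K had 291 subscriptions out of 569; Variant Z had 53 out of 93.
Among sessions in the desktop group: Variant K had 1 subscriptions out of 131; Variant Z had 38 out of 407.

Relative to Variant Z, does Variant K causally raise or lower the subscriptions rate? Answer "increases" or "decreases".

Within every device type level Variant Z has the higher rate, yet pooled Variant K does — Simpson's reversal.
Stratifying would compare variants among sessions the variants themselves sorted into device type groups — a form of selection on an intermediate. The unconditioned pooled rates give the total causal effect.
Pooled: Variant K 41.7% vs Variant Z 18.2%; Variant K is higher overall.

increases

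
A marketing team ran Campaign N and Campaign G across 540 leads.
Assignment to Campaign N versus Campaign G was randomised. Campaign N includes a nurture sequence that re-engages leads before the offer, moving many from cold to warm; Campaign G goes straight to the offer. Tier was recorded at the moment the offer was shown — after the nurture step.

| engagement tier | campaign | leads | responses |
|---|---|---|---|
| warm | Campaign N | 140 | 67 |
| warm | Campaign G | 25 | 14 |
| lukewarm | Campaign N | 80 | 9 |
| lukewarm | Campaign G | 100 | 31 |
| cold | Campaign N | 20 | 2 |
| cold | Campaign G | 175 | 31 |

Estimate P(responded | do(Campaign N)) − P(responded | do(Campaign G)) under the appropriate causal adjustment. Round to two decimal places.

Engagement tier is downstream of the campaign. One should not condition on a consequence of treatment, so the overall rates are the right comparison.
The causal difference is the pooled difference: 0.325 − 0.253 = +0.072.

+0.07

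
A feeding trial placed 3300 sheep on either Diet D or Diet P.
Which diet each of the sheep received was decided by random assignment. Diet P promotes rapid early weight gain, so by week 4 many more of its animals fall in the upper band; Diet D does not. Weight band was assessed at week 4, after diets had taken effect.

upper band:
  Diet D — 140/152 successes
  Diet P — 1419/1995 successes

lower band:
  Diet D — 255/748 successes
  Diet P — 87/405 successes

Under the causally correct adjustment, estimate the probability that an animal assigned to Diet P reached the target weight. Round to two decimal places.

Week-4 weight band is recorded after the diet and is itself shifted by it — it sits on the causal path from diet to outcome. Conditioning on a mediator would strip out part of the effect we want; the pooled comparison gives the total causal effect.
So P(outcome | do(Diet P)) is just the pooled rate for Diet P: 1506/2400 = 0.627.

0.63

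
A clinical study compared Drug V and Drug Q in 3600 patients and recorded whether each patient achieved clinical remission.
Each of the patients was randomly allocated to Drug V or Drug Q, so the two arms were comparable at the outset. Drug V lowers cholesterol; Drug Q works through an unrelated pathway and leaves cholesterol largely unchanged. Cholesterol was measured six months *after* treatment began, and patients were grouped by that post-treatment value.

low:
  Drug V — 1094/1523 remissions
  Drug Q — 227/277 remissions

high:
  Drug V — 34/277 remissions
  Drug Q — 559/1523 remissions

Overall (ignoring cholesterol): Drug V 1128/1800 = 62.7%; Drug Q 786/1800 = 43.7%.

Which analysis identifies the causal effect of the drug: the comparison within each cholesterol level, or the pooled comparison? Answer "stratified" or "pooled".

pooled

Stratifying would compare drugs among patients the drugs themselves sorted into cholesterol groups — a form of selection on an intermediate. The unconditioned pooled rates give the total causal effect.
Pooled: Drug V 62.7% vs Drug Q 43.7%; Drug V is higher overall.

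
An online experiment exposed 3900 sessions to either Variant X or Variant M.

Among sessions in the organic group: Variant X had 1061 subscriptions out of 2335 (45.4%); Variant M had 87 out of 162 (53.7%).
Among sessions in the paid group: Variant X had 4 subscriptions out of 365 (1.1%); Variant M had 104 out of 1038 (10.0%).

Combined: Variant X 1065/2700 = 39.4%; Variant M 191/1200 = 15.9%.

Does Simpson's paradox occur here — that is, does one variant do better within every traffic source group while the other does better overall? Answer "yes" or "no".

yes

Within each traffic source level (organic 45.4% vs 53.7%; paid 1.1% vs 10.0%), Variant M has the higher rate every time. Pooled: 39.4% vs 15.9% — Variant X has the higher rate overall. The two comparisons disagree.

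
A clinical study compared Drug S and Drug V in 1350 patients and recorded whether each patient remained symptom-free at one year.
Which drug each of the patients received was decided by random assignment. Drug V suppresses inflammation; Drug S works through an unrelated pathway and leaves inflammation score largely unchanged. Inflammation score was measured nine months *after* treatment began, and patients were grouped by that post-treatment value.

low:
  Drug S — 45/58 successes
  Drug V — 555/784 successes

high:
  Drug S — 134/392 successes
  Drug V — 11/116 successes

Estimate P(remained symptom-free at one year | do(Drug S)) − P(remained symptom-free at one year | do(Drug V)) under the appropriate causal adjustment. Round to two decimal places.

-0.23

Inflammation score is downstream of the drug. One should not condition on a consequence of treatment, so the overall rates are the right comparison.
The causal difference is the pooled difference: 0.398 − 0.629 = -0.231.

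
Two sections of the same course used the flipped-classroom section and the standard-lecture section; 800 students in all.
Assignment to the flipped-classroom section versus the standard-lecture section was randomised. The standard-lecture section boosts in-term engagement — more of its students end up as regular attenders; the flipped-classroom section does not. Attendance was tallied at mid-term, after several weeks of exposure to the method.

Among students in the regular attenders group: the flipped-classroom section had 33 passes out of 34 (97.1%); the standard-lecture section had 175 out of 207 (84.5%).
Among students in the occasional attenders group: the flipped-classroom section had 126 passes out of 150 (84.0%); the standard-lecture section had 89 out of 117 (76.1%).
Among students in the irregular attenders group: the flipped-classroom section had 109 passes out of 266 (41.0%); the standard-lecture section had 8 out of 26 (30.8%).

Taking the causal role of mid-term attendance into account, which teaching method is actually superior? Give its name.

the standard-lecture section

Within every mid-term attendance level the flipped-classroom section has the higher rate, yet pooled the standard-lecture section does — Simpson's reversal.
Mid-term attendance is recorded after the teaching method and is itself shifted by it — it sits on the causal path from teaching method to outcome. Conditioning on a mediator would strip out part of the effect we want; the pooled comparison gives the total causal effect.
Pooled: the flipped-classroom section 59.6% vs the standard-lecture section 77.7%; the standard-lecture section is higher overall.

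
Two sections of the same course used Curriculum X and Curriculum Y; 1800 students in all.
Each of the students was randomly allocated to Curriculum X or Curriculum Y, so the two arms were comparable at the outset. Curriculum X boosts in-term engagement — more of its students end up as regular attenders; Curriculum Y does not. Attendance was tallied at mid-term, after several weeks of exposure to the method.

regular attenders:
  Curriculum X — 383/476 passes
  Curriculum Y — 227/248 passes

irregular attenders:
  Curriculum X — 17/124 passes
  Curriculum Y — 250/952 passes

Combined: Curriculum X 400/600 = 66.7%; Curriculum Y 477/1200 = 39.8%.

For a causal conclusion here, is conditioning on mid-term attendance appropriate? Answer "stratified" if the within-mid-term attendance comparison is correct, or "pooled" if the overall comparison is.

Mid-term attendance lies on the pathway teaching method → mid-term attendance → outcome, so adjusting for it blocks the indirect effect. For the total causal effect of teaching method, use the unadjusted pooled rates.
Pooled: Curriculum X 66.7% vs Curriculum Y 39.8%; Curriculum X is higher overall.

pooled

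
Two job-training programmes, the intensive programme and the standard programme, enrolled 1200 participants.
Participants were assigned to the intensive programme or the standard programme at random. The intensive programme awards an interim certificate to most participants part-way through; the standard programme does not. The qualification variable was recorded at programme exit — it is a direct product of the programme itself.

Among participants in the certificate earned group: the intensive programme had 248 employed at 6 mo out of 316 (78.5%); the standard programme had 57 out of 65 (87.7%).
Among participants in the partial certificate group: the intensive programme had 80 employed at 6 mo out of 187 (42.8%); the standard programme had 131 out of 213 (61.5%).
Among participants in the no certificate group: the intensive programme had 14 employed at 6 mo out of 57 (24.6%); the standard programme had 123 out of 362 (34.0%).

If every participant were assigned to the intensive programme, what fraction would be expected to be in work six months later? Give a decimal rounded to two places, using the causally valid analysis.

0.61

The qualification attained during the programme-specific comparison favours the standard programme throughout, but the pooled figures favour the intensive programme. The question is whether to condition on qualification attained during the programme.
Qualification attained during the programme here is a post-treatment variable shaped by the programme; conditioning on it would introduce bias rather than remove it. The overall comparison is the causal one.
So P(outcome | do(the intensive programme)) is just the pooled rate for the intensive programme: 342/560 = 0.611.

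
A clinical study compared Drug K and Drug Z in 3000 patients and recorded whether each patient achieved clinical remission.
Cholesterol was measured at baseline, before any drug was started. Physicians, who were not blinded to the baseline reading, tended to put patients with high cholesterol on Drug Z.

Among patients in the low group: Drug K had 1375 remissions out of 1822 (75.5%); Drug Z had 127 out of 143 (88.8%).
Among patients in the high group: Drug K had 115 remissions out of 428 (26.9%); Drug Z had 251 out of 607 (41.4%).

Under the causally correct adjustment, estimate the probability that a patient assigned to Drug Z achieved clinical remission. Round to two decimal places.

Since cholesterol is a pre-existing factor (not a product of the drug) and it affects the outcome on its own, it is a confounder. The stratified rates, not the pooled rate, identify the causal effect.
Standardising Drug Z to the population cholesterol mix: 0.655·127/143 + 0.345·251/607 = 0.724.

0.72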